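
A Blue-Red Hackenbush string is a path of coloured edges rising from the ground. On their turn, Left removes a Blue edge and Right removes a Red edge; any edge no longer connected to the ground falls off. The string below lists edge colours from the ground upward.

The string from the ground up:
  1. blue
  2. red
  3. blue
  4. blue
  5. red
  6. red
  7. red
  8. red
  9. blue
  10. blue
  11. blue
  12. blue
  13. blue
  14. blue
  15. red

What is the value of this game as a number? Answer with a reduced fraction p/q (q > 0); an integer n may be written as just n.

Build G(s[:k]) for k = 1..15, string s = blue red blue blue red red red red blue blue blue blue blue blue red.
edge 1 of 15 (blue): { 0 |  } — 1
edge 2 of 15 (red): { 0 | 1 } — 1/2
edge 3 of 15 (blue): { 0 1/2 | 1 } — 3/4
edge 4 of 15 (blue): { 0 1/2 3/4 | 1 } — 7/8
edge 5 of 15 (red): { 0 1/2 3/4 | 7/8 1 } — 13/16
edge 6 of 15 (red): { 0 1/2 3/4 | 13/16 7/8 1 } — 25/32
edge 7 of 15 (red): { 0 1/2 3/4 | 25/32 13/16 7/8 1 } — 49/64
edge 8 of 15 (red): { 0 1/2 3/4 | 49/64 25/32 13/16 7/8 1 } — 97/128
edge 9 of 15 (blue): { 0 1/2 3/4 97/128 | 49/64 25/32 13/16 7/8 1 } — 195/256
edge 10 of 15 (blue): { 0 1/2 3/4 97/128 195/256 | 49/64 25/32 13/16 7/8 1 } — 391/512
edge 11 of 15 (blue): { 0 1/2 3/4 97/128 195/256 391/512 | 49/64 25/32 13/16 7/8 1 } — 783/1024
edge 12 of 15 (blue): { 0 1/2 3/4 97/128 195/256 391/512 783/1024 | 49/64 25/32 13/16 7/8 1 } — 1567/2048
edge 13 of 15 (blue): { 0 1/2 3/4 97/128 195/256 391/512 783/1024 1567/2048 | 49/64 25/32 13/16 7/8 1 } — 3135/4096
edge 14 of 15 (blue): { 0 1/2 3/4 97/128 195/256 391/512 783/1024 1567/2048 3135/4096 | 49/64 25/32 13/16 7/8 1 } — 6271/8192
edge 15 of 15 (red): { 0 1/2 3/4 97/128 195/256 391/512 783/1024 1567/2048 3135/4096 | 6271/8192 49/64 25/32 13/16 7/8 1 } — 12541/16384

12541/16384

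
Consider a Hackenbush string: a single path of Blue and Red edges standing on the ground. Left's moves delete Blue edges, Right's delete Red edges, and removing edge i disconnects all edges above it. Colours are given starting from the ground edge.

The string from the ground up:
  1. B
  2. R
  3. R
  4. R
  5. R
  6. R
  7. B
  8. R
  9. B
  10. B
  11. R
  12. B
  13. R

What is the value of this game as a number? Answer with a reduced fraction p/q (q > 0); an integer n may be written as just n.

181/4096

Prefix values for B R R R R R B R B B R B R via {L|R} + simplicity:
1 of 13 · B · max L 0 · min R +∞ ⇒ 1
2 of 13 · BR · max L 0 · min R 1 ⇒ 1/2
3 of 13 · BRR · max L 0 · min R 1/2 ⇒ 1/4
4 of 13 · BRRR · max L 0 · min R 1/4 ⇒ 1/8
5 of 13 · BRRRR · max L 0 · min R 1/8 ⇒ 1/16
6 of 13 · BRRRRR · max L 0 · min R 1/16 ⇒ 1/32
7 of 13 · BRRRRRB · max L 1/32 · min R 1/16 ⇒ 3/64
8 of 13 · BRRRRRBR · max L 1/32 · min R 3/64 ⇒ 5/128
9 of 13 · BRRRRRBRB · max L 5/128 · min R 3/64 ⇒ 11/256
10 of 13 · BRRRRRBRBB · max L 11/256 · min R 3/64 ⇒ 23/512
11 of 13 · BRRRRRBRBBR · max L 11/256 · min R 23/512 ⇒ 45/1024
12 of 13 · BRRRRRBRBBRB · max L 45/1024 · min R 23/512 ⇒ 91/2048
13 of 13 · BRRRRRBRBBRBR · max L 45/1024 · min R 91/2048 ⇒ 181/4096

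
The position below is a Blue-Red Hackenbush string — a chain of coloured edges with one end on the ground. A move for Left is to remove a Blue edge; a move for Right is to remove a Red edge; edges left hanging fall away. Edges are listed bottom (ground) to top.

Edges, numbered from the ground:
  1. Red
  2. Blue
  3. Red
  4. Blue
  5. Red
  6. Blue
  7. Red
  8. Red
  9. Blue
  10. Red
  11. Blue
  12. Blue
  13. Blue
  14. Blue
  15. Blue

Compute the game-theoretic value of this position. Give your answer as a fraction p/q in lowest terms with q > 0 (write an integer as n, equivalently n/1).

-11073/16384

g(R) = {  | 0 } -> -1
g(RB) = { -1 | 0 } -> -1/2
g(RBR) = { -1 | -1/2,0 } -> -3/4
g(RBRB) = { -1,-3/4 | -1/2,0 } -> -5/8
g(RBRBR) = { -1,-3/4 | -5/8,-1/2,0 } -> -11/16
g(RBRBRB) = { -1,-3/4,-11/16 | -5/8,-1/2,0 } -> -21/32
g(RBRBRBR) = { -1,-3/4,-11/16 | -21/32,-5/8,-1/2,0 } -> -43/64
g(RBRBRBRR) = { -1,-3/4,-11/16 | -43/64,-21/32,-5/8,-1/2,0 } -> -87/128
g(RBRBRBRRB) = { -1,-3/4,-11/16,-87/128 | -43/64,-21/32,-5/8,-1/2,0 } -> -173/256
g(RBRBRBRRBR) = { -1,-3/4,-11/16,-87/128 | -173/256,-43/64,-21/32,-5/8,-1/2,0 } -> -347/512
g(RBRBRBRRBRB) = { -1,-3/4,-11/16,-87/128,-347/512 | -173/256,-43/64,-21/32,-5/8,-1/2,0 } -> -693/1024
g(RBRBRBRRBRBB) = { -1,-3/4,-11/16,-87/128,-347/512,-693/1024 | -173/256,-43/64,-21/32,-5/8,-1/2,0 } -> -1385/2048
g(RBRBRBRRBRBBB) = { -1,-3/4,-11/16,-87/128,-347/512,-693/1024,-1385/2048 | -173/256,-43/64,-21/32,-5/8,-1/2,0 } -> -2769/4096
g(RBRBRBRRBRBBBB) = { -1,-3/4,-11/16,-87/128,-347/512,-693/1024,-1385/2048,-2769/4096 | -173/256,-43/64,-21/32,-5/8,-1/2,0 } -> -5537/8192
g(RBRBRBRRBRBBBBB) = { -1,-3/4,-11/16,-87/128,-347/512,-693/1024,-1385/2048,-2769/4096,-5537/8192 | -173/256,-43/64,-21/32,-5/8,-1/2,0 } -> -11073/16384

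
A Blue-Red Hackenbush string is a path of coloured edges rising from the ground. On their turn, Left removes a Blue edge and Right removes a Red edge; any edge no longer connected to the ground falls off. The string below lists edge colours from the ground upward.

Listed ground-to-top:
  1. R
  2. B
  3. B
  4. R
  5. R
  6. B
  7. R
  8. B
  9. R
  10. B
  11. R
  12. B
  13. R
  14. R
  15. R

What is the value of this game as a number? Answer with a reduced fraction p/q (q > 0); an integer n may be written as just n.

-6831/16384

R: Left { — }, Right { 0 } gives simplest -1
RB: Left { -1 }, Right { 0 } gives simplest -1/2
RBB: Left { -1,-1/2 }, Right { 0 } gives simplest -1/4
RBBR: Left { -1,-1/2 }, Right { -1/4,0 } gives simplest -3/8
RBBRR: Left { -1,-1/2 }, Right { -3/8,-1/4,0 } gives simplest -7/16
RBBRRB: Left { -1,-1/2,-7/16 }, Right { -3/8,-1/4,0 } gives simplest -13/32
RBBRRBR: Left { -1,-1/2,-7/16 }, Right { -13/32,-3/8,-1/4,0 } gives simplest -27/64
RBBRRBRB: Left { -1,-1/2,-7/16,-27/64 }, Right { -13/32,-3/8,-1/4,0 } gives simplest -53/128
RBBRRBRBR: Left { -1,-1/2,-7/16,-27/64 }, Right { -53/128,-13/32,-3/8,-1/4,0 } gives simplest -107/256
RBBRRBRBRB: Left { -1,-1/2,-7/16,-27/64,-107/256 }, Right { -53/128,-13/32,-3/8,-1/4,0 } gives simplest -213/512
RBBRRBRBRBR: Left { -1,-1/2,-7/16,-27/64,-107/256 }, Right { -213/512,-53/128,-13/32,-3/8,-1/4,0 } gives simplest -427/1024
RBBRRBRBRBRB: Left { -1,-1/2,-7/16,-27/64,-107/256,-427/1024 }, Right { -213/512,-53/128,-13/32,-3/8,-1/4,0 } gives simplest -853/2048
RBBRRBRBRBRBR: Left { -1,-1/2,-7/16,-27/64,-107/256,-427/1024 }, Right { -853/2048,-213/512,-53/128,-13/32,-3/8,-1/4,0 } gives simplest -1707/4096
RBBRRBRBRBRBRR: Left { -1,-1/2,-7/16,-27/64,-107/256,-427/1024 }, Right { -1707/4096,-853/2048,-213/512,-53/128,-13/32,-3/8,-1/4,0 } gives simplest -3415/8192
RBBRRBRBRBRBRRR: Left { -1,-1/2,-7/16,-27/64,-107/256,-427/1024 }, Right { -3415/8192,-1707/4096,-853/2048,-213/512,-53/128,-13/32,-3/8,-1/4,0 } gives simplest -6831/16384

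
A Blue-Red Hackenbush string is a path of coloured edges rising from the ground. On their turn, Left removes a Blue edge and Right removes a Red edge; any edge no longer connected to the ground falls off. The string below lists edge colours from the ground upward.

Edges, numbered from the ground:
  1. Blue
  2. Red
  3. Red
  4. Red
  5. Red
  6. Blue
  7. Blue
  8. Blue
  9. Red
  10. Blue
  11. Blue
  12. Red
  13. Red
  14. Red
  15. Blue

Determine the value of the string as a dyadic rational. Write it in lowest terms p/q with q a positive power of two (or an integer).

1891/16384

Recurse on prefixes of the 15-edge string Blue Red Red Red Red Blue Blue Blue Red Blue Blue Red Red Red Blue:
1 of 15 · B · max L 0 · min R +∞ gives 1
2 of 15 · BR · max L 0 · min R 1 gives 1/2
3 of 15 · BRR · max L 0 · min R 1/2 gives 1/4
4 of 15 · BRRR · max L 0 · min R 1/4 gives 1/8
5 of 15 · BRRRR · max L 0 · min R 1/8 gives 1/16
6 of 15 · BRRRRB · max L 1/16 · min R 1/8 gives 3/32
7 of 15 · BRRRRBB · max L 3/32 · min R 1/8 gives 7/64
8 of 15 · BRRRRBBB · max L 7/64 · min R 1/8 gives 15/128
9 of 15 · BRRRRBBBR · max L 7/64 · min R 15/128 gives 29/256
10 of 15 · BRRRRBBBRB · max L 29/256 · min R 15/128 gives 59/512
11 of 15 · BRRRRBBBRBB · max L 59/512 · min R 15/128 gives 119/1024
12 of 15 · BRRRRBBBRBBR · max L 59/512 · min R 119/1024 gives 237/2048
13 of 15 · BRRRRBBBRBBRR · max L 59/512 · min R 237/2048 gives 473/4096
14 of 15 · BRRRRBBBRBBRRR · max L 59/512 · min R 473/4096 gives 945/8192
15 of 15 · BRRRRBBBRBBRRRB · max L 945/8192 · min R 473/4096 gives 1891/16384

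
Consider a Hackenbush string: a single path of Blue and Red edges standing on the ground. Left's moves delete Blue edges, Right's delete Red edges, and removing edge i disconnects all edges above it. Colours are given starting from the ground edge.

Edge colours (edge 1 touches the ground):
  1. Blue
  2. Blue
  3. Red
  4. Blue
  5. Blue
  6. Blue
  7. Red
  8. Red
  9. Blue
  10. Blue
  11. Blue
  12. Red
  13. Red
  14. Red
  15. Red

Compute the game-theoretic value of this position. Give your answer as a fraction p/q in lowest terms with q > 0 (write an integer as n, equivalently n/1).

Prefix values for Blue Blue Red Blue Blue Blue Red Red Blue Blue Blue Red Red Red Red via {L|R} + simplicity:
edge 1 of 15 (Blue): { 0 | · } -> 1
edge 2 of 15 (Blue): { 0,1 | · } -> 2
edge 3 of 15 (Red): { 0,1 | 2 } -> 3/2
edge 4 of 15 (Blue): { 0,1,3/2 | 2 } -> 7/4
edge 5 of 15 (Blue): { 0,1,3/2,7/4 | 2 } -> 15/8
edge 6 of 15 (Blue): { 0,1,3/2,7/4,15/8 | 2 } -> 31/16
edge 7 of 15 (Red): { 0,1,3/2,7/4,15/8 | 31/16,2 } -> 61/32
edge 8 of 15 (Red): { 0,1,3/2,7/4,15/8 | 61/32,31/16,2 } -> 121/64
edge 9 of 15 (Blue): { 0,1,3/2,7/4,15/8,121/64 | 61/32,31/16,2 } -> 243/128
edge 10 of 15 (Blue): { 0,1,3/2,7/4,15/8,121/64,243/128 | 61/32,31/16,2 } -> 487/256
edge 11 of 15 (Blue): { 0,1,3/2,7/4,15/8,121/64,243/128,487/256 | 61/32,31/16,2 } -> 975/512
edge 12 of 15 (Red): { 0,1,3/2,7/4,15/8,121/64,243/128,487/256 | 975/512,61/32,31/16,2 } -> 1949/1024
edge 13 of 15 (Red): { 0,1,3/2,7/4,15/8,121/64,243/128,487/256 | 1949/1024,975/512,61/32,31/16,2 } -> 3897/2048
edge 14 of 15 (Red): { 0,1,3/2,7/4,15/8,121/64,243/128,487/256 | 3897/2048,1949/1024,975/512,61/32,31/16,2 } -> 7793/4096
edge 15 of 15 (Red): { 0,1,3/2,7/4,15/8,121/64,243/128,487/256 | 7793/4096,3897/2048,1949/1024,975/512,61/32,31/16,2 } -> 15585/8192

15585/8192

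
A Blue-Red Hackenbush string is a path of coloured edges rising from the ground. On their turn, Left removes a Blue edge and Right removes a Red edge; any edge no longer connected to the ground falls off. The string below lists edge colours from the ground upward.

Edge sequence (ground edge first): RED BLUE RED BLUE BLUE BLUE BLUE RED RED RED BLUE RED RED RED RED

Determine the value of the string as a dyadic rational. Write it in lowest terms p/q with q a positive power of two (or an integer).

Prefix values for RED BLUE RED BLUE BLUE BLUE BLUE RED RED RED BLUE RED RED RED RED via {L|R} + simplicity:
R: Left { — }, Right { 0 } ⇒ simplest -1
RB: Left { -1 }, Right { 0 } ⇒ simplest -1/2
RBR: Left { -1 }, Right { -1/2, 0 } ⇒ simplest -3/4
RBRB: Left { -1, -3/4 }, Right { -1/2, 0 } ⇒ simplest -5/8
RBRBB: Left { -1, -3/4, -5/8 }, Right { -1/2, 0 } ⇒ simplest -9/16
RBRBBB: Left { -1, -3/4, -5/8, -9/16 }, Right { -1/2, 0 } ⇒ simplest -17/32
RBRBBBB: Left { -1, -3/4, -5/8, -9/16, -17/32 }, Right { -1/2, 0 } ⇒ simplest -33/64
RBRBBBBR: Left { -1, -3/4, -5/8, -9/16, -17/32 }, Right { -33/64, -1/2, 0 } ⇒ simplest -67/128
RBRBBBBRR: Left { -1, -3/4, -5/8, -9/16, -17/32 }, Right { -67/128, -33/64, -1/2, 0 } ⇒ simplest -135/256
RBRBBBBRRR: Left { -1, -3/4, -5/8, -9/16, -17/32 }, Right { -135/256, -67/128, -33/64, -1/2, 0 } ⇒ simplest -271/512
RBRBBBBRRRB: Left { -1, -3/4, -5/8, -9/16, -17/32, -271/512 }, Right { -135/256, -67/128, -33/64, -1/2, 0 } ⇒ simplest -541/1024
RBRBBBBRRRBR: Left { -1, -3/4, -5/8, -9/16, -17/32, -271/512 }, Right { -541/1024, -135/256, -67/128, -33/64, -1/2, 0 } ⇒ simplest -1083/2048
RBRBBBBRRRBRR: Left { -1, -3/4, -5/8, -9/16, -17/32, -271/512 }, Right { -1083/2048, -541/1024, -135/256, -67/128, -33/64, -1/2, 0 } ⇒ simplest -2167/4096
RBRBBBBRRRBRRR: Left { -1, -3/4, -5/8, -9/16, -17/32, -271/512 }, Right { -2167/4096, -1083/2048, -541/1024, -135/256, -67/128, -33/64, -1/2, 0 } ⇒ simplest -4335/8192
RBRBBBBRRRBRRRR: Left { -1, -3/4, -5/8, -9/16, -17/32, -271/512 }, Right { -4335/8192, -2167/4096, -1083/2048, -541/1024, -135/256, -67/128, -33/64, -1/2, 0 } ⇒ simplest -8671/16384

-8671/16384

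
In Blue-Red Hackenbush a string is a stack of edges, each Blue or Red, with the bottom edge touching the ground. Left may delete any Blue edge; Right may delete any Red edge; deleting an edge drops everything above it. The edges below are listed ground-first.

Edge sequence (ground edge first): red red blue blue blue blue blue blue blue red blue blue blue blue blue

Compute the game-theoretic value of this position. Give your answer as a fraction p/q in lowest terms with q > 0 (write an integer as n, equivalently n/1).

r: Left { · }, Right { 0 } => simplest -1
rr: Left { · }, Right { -1; 0 } => simplest -2
rrb: Left { -2 }, Right { -1; 0 } => simplest -3/2
rrbb: Left { -2; -3/2 }, Right { -1; 0 } => simplest -5/4
rrbbb: Left { -2; -3/2; -5/4 }, Right { -1; 0 } => simplest -9/8
rrbbbb: Left { -2; -3/2; -5/4; -9/8 }, Right { -1; 0 } => simplest -17/16
rrbbbbb: Left { -2; -3/2; -5/4; -9/8; -17/16 }, Right { -1; 0 } => simplest -33/32
rrbbbbbb: Left { -2; -3/2; -5/4; -9/8; -17/16; -33/32 }, Right { -1; 0 } => simplest -65/64
rrbbbbbbb: Left { -2; -3/2; -5/4; -9/8; -17/16; -33/32; -65/64 }, Right { -1; 0 } => simplest -129/128
rrbbbbbbbr: Left { -2; -3/2; -5/4; -9/8; -17/16; -33/32; -65/64 }, Right { -129/128; -1; 0 } => simplest -259/256
rrbbbbbbbrb: Left { -2; -3/2; -5/4; -9/8; -17/16; -33/32; -65/64; -259/256 }, Right { -129/128; -1; 0 } => simplest -517/512
rrbbbbbbbrbb: Left { -2; -3/2; -5/4; -9/8; -17/16; -33/32; -65/64; -259/256; -517/512 }, Right { -129/128; -1; 0 } => simplest -1033/1024
rrbbbbbbbrbbb: Left { -2; -3/2; -5/4; -9/8; -17/16; -33/32; -65/64; -259/256; -517/512; -1033/1024 }, Right { -129/128; -1; 0 } => simplest -2065/2048
rrbbbbbbbrbbbb: Left { -2; -3/2; -5/4; -9/8; -17/16; -33/32; -65/64; -259/256; -517/512; -1033/1024; -2065/2048 }, Right { -129/128; -1; 0 } => simplest -4129/4096
rrbbbbbbbrbbbbb: Left { -2; -3/2; -5/4; -9/8; -17/16; -33/32; -65/64; -259/256; -517/512; -1033/1024; -2065/2048; -4129/4096 }, Right { -129/128; -1; 0 } => simplest -8257/8192

-8257/8192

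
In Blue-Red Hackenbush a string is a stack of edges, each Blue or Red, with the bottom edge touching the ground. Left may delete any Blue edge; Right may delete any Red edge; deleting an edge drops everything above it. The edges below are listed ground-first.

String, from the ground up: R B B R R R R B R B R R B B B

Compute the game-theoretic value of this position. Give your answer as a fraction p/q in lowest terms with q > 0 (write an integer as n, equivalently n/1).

Prefix values for R B B R R R R B R B R R B B B via {L|R} + simplicity:
edge 1 of 15 (R): { · | 0 } -> -1
edge 2 of 15 (B): { -1 | 0 } -> -1/2
edge 3 of 15 (B): { -1; -1/2 | 0 } -> -1/4
edge 4 of 15 (R): { -1; -1/2 | -1/4; 0 } -> -3/8
edge 5 of 15 (R): { -1; -1/2 | -3/8; -1/4; 0 } -> -7/16
edge 6 of 15 (R): { -1; -1/2 | -7/16; -3/8; -1/4; 0 } -> -15/32
edge 7 of 15 (R): { -1; -1/2 | -15/32; -7/16; -3/8; -1/4; 0 } -> -31/64
edge 8 of 15 (B): { -1; -1/2; -31/64 | -15/32; -7/16; -3/8; -1/4; 0 } -> -61/128
edge 9 of 15 (R): { -1; -1/2; -31/64 | -61/128; -15/32; -7/16; -3/8; -1/4; 0 } -> -123/256
edge 10 of 15 (B): { -1; -1/2; -31/64; -123/256 | -61/128; -15/32; -7/16; -3/8; -1/4; 0 } -> -245/512
edge 11 of 15 (R): { -1; -1/2; -31/64; -123/256 | -245/512; -61/128; -15/32; -7/16; -3/8; -1/4; 0 } -> -491/1024
edge 12 of 15 (R): { -1; -1/2; -31/64; -123/256 | -491/1024; -245/512; -61/128; -15/32; -7/16; -3/8; -1/4; 0 } -> -983/2048
edge 13 of 15 (B): { -1; -1/2; -31/64; -123/256; -983/2048 | -491/1024; -245/512; -61/128; -15/32; -7/16; -3/8; -1/4; 0 } -> -1965/4096
edge 14 of 15 (B): { -1; -1/2; -31/64; -123/256; -983/2048; -1965/4096 | -491/1024; -245/512; -61/128; -15/32; -7/16; -3/8; -1/4; 0 } -> -3929/8192
edge 15 of 15 (B): { -1; -1/2; -31/64; -123/256; -983/2048; -1965/4096; -3929/8192 | -491/1024; -245/512; -61/128; -15/32; -7/16; -3/8; -1/4; 0 } -> -7857/16384

-7857/16384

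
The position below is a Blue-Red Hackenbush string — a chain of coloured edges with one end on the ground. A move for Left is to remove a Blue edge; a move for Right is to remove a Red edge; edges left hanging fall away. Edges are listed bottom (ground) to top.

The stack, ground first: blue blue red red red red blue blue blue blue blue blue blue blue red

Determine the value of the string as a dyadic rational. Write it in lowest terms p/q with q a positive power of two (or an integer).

val_1 [b]  L=[0]  R=[(no moves)]  => 1
val_2 [bb]  L=[0, 1]  R=[(no moves)]  => 2
val_3 [bbr]  L=[0, 1]  R=[2]  => 3/2
val_4 [bbrr]  L=[0, 1]  R=[3/2, 2]  => 5/4
val_5 [bbrrr]  L=[0, 1]  R=[5/4, 3/2, 2]  => 9/8
val_6 [bbrrrr]  L=[0, 1]  R=[9/8, 5/4, 3/2, 2]  => 17/16
val_7 [bbrrrrb]  L=[0, 1, 17/16]  R=[9/8, 5/4, 3/2, 2]  => 35/32
val_8 [bbrrrrbb]  L=[0, 1, 17/16, 35/32]  R=[9/8, 5/4, 3/2, 2]  => 71/64
val_9 [bbrrrrbbb]  L=[0, 1, 17/16, 35/32, 71/64]  R=[9/8, 5/4, 3/2, 2]  => 143/128
val_10 [bbrrrrbbbb]  L=[0, 1, 17/16, 35/32, 71/64, 143/128]  R=[9/8, 5/4, 3/2, 2]  => 287/256
val_11 [bbrrrrbbbbb]  L=[0, 1, 17/16, 35/32, 71/64, 143/128, 287/256]  R=[9/8, 5/4, 3/2, 2]  => 575/512
val_12 [bbrrrrbbbbbb]  L=[0, 1, 17/16, 35/32, 71/64, 143/128, 287/256, 575/512]  R=[9/8, 5/4, 3/2, 2]  => 1151/1024
val_13 [bbrrrrbbbbbbb]  L=[0, 1, 17/16, 35/32, 71/64, 143/128, 287/256, 575/512, 1151/1024]  R=[9/8, 5/4, 3/2, 2]  => 2303/2048
val_14 [bbrrrrbbbbbbbb]  L=[0, 1, 17/16, 35/32, 71/64, 143/128, 287/256, 575/512, 1151/1024, 2303/2048]  R=[9/8, 5/4, 3/2, 2]  => 4607/4096
val_15 [bbrrrrbbbbbbbbr]  L=[0, 1, 17/16, 35/32, 71/64, 143/128, 287/256, 575/512, 1151/1024, 2303/2048]  R=[4607/4096, 9/8, 5/4, 3/2, 2]  => 9213/8192

9213/8192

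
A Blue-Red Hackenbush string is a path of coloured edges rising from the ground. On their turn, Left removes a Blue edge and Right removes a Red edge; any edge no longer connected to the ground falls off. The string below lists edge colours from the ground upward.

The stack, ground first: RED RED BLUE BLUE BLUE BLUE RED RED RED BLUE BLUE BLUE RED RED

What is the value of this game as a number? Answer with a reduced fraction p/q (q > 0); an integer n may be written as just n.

-4551/4096

edge 1 of 14 (RED): {  | 0 } ⇒ -1
edge 2 of 14 (RED): {  | -1; 0 } ⇒ -2
edge 3 of 14 (BLUE): { -2 | -1; 0 } ⇒ -3/2
edge 4 of 14 (BLUE): { -2; -3/2 | -1; 0 } ⇒ -5/4
edge 5 of 14 (BLUE): { -2; -3/2; -5/4 | -1; 0 } ⇒ -9/8
edge 6 of 14 (BLUE): { -2; -3/2; -5/4; -9/8 | -1; 0 } ⇒ -17/16
edge 7 of 14 (RED): { -2; -3/2; -5/4; -9/8 | -17/16; -1; 0 } ⇒ -35/32
edge 8 of 14 (RED): { -2; -3/2; -5/4; -9/8 | -35/32; -17/16; -1; 0 } ⇒ -71/64
edge 9 of 14 (RED): { -2; -3/2; -5/4; -9/8 | -71/64; -35/32; -17/16; -1; 0 } ⇒ -143/128
edge 10 of 14 (BLUE): { -2; -3/2; -5/4; -9/8; -143/128 | -71/64; -35/32; -17/16; -1; 0 } ⇒ -285/256
edge 11 of 14 (BLUE): { -2; -3/2; -5/4; -9/8; -143/128; -285/256 | -71/64; -35/32; -17/16; -1; 0 } ⇒ -569/512
edge 12 of 14 (BLUE): { -2; -3/2; -5/4; -9/8; -143/128; -285/256; -569/512 | -71/64; -35/32; -17/16; -1; 0 } ⇒ -1137/1024
edge 13 of 14 (RED): { -2; -3/2; -5/4; -9/8; -143/128; -285/256; -569/512 | -1137/1024; -71/64; -35/32; -17/16; -1; 0 } ⇒ -2275/2048
edge 14 of 14 (RED): { -2; -3/2; -5/4; -9/8; -143/128; -285/256; -569/512 | -2275/2048; -1137/1024; -71/64; -35/32; -17/16; -1; 0 } ⇒ -4551/4096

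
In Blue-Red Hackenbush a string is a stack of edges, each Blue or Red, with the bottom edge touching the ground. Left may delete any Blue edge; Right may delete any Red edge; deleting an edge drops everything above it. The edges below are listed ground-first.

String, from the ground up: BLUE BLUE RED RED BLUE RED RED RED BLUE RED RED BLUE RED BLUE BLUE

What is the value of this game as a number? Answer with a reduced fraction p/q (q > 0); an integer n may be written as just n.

10391/8192

B: Left { 0 }, Right {  } gives simplest 1
BB: Left { 0 1 }, Right {  } gives simplest 2
BBR: Left { 0 1 }, Right { 2 } gives simplest 3/2
BBRR: Left { 0 1 }, Right { 3/2 2 } gives simplest 5/4
BBRRB: Left { 0 1 5/4 }, Right { 3/2 2 } gives simplest 11/8
BBRRBR: Left { 0 1 5/4 }, Right { 11/8 3/2 2 } gives simplest 21/16
BBRRBRR: Left { 0 1 5/4 }, Right { 21/16 11/8 3/2 2 } gives simplest 41/32
BBRRBRRR: Left { 0 1 5/4 }, Right { 41/32 21/16 11/8 3/2 2 } gives simplest 81/64
BBRRBRRRB: Left { 0 1 5/4 81/64 }, Right { 41/32 21/16 11/8 3/2 2 } gives simplest 163/128
BBRRBRRRBR: Left { 0 1 5/4 81/64 }, Right { 163/128 41/32 21/16 11/8 3/2 2 } gives simplest 325/256
BBRRBRRRBRR: Left { 0 1 5/4 81/64 }, Right { 325/256 163/128 41/32 21/16 11/8 3/2 2 } gives simplest 649/512
BBRRBRRRBRRB: Left { 0 1 5/4 81/64 649/512 }, Right { 325/256 163/128 41/32 21/16 11/8 3/2 2 } gives simplest 1299/1024
BBRRBRRRBRRBR: Left { 0 1 5/4 81/64 649/512 }, Right { 1299/1024 325/256 163/128 41/32 21/16 11/8 3/2 2 } gives simplest 2597/2048
BBRRBRRRBRRBRB: Left { 0 1 5/4 81/64 649/512 2597/2048 }, Right { 1299/1024 325/256 163/128 41/32 21/16 11/8 3/2 2 } gives simplest 5195/4096
BBRRBRRRBRRBRBB: Left { 0 1 5/4 81/64 649/512 2597/2048 5195/4096 }, Right { 1299/1024 325/256 163/128 41/32 21/16 11/8 3/2 2 } gives simplest 10391/8192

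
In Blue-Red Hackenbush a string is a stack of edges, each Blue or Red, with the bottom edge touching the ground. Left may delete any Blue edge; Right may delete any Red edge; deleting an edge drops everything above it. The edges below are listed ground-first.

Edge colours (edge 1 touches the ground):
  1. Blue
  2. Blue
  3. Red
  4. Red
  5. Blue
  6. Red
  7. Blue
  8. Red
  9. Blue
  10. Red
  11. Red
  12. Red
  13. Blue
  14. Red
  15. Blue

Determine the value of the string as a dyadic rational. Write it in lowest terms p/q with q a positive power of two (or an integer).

value(B) = { 0 | (no moves) } ⇒ 1
value(BB) = { 0 1 | (no moves) } ⇒ 2
value(BBR) = { 0 1 | 2 } ⇒ 3/2
value(BBRR) = { 0 1 | 3/2 2 } ⇒ 5/4
value(BBRRB) = { 0 1 5/4 | 3/2 2 } ⇒ 11/8
value(BBRRBR) = { 0 1 5/4 | 11/8 3/2 2 } ⇒ 21/16
value(BBRRBRB) = { 0 1 5/4 21/16 | 11/8 3/2 2 } ⇒ 43/32
value(BBRRBRBR) = { 0 1 5/4 21/16 | 43/32 11/8 3/2 2 } ⇒ 85/64
value(BBRRBRBRB) = { 0 1 5/4 21/16 85/64 | 43/32 11/8 3/2 2 } ⇒ 171/128
value(BBRRBRBRBR) = { 0 1 5/4 21/16 85/64 | 171/128 43/32 11/8 3/2 2 } ⇒ 341/256
value(BBRRBRBRBRR) = { 0 1 5/4 21/16 85/64 | 341/256 171/128 43/32 11/8 3/2 2 } ⇒ 681/512
value(BBRRBRBRBRRR) = { 0 1 5/4 21/16 85/64 | 681/512 341/256 171/128 43/32 11/8 3/2 2 } ⇒ 1361/1024
value(BBRRBRBRBRRRB) = { 0 1 5/4 21/16 85/64 1361/1024 | 681/512 341/256 171/128 43/32 11/8 3/2 2 } ⇒ 2723/2048
value(BBRRBRBRBRRRBR) = { 0 1 5/4 21/16 85/64 1361/1024 | 2723/2048 681/512 341/256 171/128 43/32 11/8 3/2 2 } ⇒ 5445/4096
value(BBRRBRBRBRRRBRB) = { 0 1 5/4 21/16 85/64 1361/1024 5445/4096 | 2723/2048 681/512 341/256 171/128 43/32 11/8 3/2 2 } ⇒ 10891/8192

10891/8192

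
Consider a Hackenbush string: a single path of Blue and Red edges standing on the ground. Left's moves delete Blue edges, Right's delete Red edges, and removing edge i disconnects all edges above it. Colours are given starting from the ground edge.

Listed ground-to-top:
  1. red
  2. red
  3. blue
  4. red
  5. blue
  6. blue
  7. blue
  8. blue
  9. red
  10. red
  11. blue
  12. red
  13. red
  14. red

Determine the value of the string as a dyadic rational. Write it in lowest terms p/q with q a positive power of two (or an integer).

-6255/4096

Prefix values for red red blue red blue blue blue blue red red blue red red red via {L|R} + simplicity:
g(r) = { ∅ | 0 } — -1
g(rr) = { ∅ | -1, 0 } — -2
g(rrb) = { -2 | -1, 0 } — -3/2
g(rrbr) = { -2 | -3/2, -1, 0 } — -7/4
g(rrbrb) = { -2, -7/4 | -3/2, -1, 0 } — -13/8
g(rrbrbb) = { -2, -7/4, -13/8 | -3/2, -1, 0 } — -25/16
g(rrbrbbb) = { -2, -7/4, -13/8, -25/16 | -3/2, -1, 0 } — -49/32
g(rrbrbbbb) = { -2, -7/4, -13/8, -25/16, -49/32 | -3/2, -1, 0 } — -97/64
g(rrbrbbbbr) = { -2, -7/4, -13/8, -25/16, -49/32 | -97/64, -3/2, -1, 0 } — -195/128
g(rrbrbbbbrr) = { -2, -7/4, -13/8, -25/16, -49/32 | -195/128, -97/64, -3/2, -1, 0 } — -391/256
g(rrbrbbbbrrb) = { -2, -7/4, -13/8, -25/16, -49/32, -391/256 | -195/128, -97/64, -3/2, -1, 0 } — -781/512
g(rrbrbbbbrrbr) = { -2, -7/4, -13/8, -25/16, -49/32, -391/256 | -781/512, -195/128, -97/64, -3/2, -1, 0 } — -1563/1024
g(rrbrbbbbrrbrr) = { -2, -7/4, -13/8, -25/16, -49/32, -391/256 | -1563/1024, -781/512, -195/128, -97/64, -3/2, -1, 0 } — -3127/2048
g(rrbrbbbbrrbrrr) = { -2, -7/4, -13/8, -25/16, -49/32, -391/256 | -3127/2048, -1563/1024, -781/512, -195/128, -97/64, -3/2, -1, 0 } — -6255/4096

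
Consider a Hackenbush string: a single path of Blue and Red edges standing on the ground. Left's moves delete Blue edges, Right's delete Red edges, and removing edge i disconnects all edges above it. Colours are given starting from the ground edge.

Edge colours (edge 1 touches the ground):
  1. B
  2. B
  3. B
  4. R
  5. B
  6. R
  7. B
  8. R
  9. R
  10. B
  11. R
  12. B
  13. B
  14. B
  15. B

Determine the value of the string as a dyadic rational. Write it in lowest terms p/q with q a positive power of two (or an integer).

10847/4096

B: Left { 0 }, Right { — } ⇒ simplest 1
BB: Left { 0, 1 }, Right { — } ⇒ simplest 2
BBB: Left { 0, 1, 2 }, Right { — } ⇒ simplest 3
BBBR: Left { 0, 1, 2 }, Right { 3 } ⇒ simplest 5/2
BBBRB: Left { 0, 1, 2, 5/2 }, Right { 3 } ⇒ simplest 11/4
BBBRBR: Left { 0, 1, 2, 5/2 }, Right { 11/4, 3 } ⇒ simplest 21/8
BBBRBRB: Left { 0, 1, 2, 5/2, 21/8 }, Right { 11/4, 3 } ⇒ simplest 43/16
BBBRBRBR: Left { 0, 1, 2, 5/2, 21/8 }, Right { 43/16, 11/4, 3 } ⇒ simplest 85/32
BBBRBRBRR: Left { 0, 1, 2, 5/2, 21/8 }, Right { 85/32, 43/16, 11/4, 3 } ⇒ simplest 169/64
BBBRBRBRRB: Left { 0, 1, 2, 5/2, 21/8, 169/64 }, Right { 85/32, 43/16, 11/4, 3 } ⇒ simplest 339/128
BBBRBRBRRBR: Left { 0, 1, 2, 5/2, 21/8, 169/64 }, Right { 339/128, 85/32, 43/16, 11/4, 3 } ⇒ simplest 677/256
BBBRBRBRRBRB: Left { 0, 1, 2, 5/2, 21/8, 169/64, 677/256 }, Right { 339/128, 85/32, 43/16, 11/4, 3 } ⇒ simplest 1355/512
BBBRBRBRRBRBB: Left { 0, 1, 2, 5/2, 21/8, 169/64, 677/256, 1355/512 }, Right { 339/128, 85/32, 43/16, 11/4, 3 } ⇒ simplest 2711/1024
BBBRBRBRRBRBBB: Left { 0, 1, 2, 5/2, 21/8, 169/64, 677/256, 1355/512, 2711/1024 }, Right { 339/128, 85/32, 43/16, 11/4, 3 } ⇒ simplest 5423/2048
BBBRBRBRRBRBBBB: Left { 0, 1, 2, 5/2, 21/8, 169/64, 677/256, 1355/512, 2711/1024, 5423/2048 }, Right { 339/128, 85/32, 43/16, 11/4, 3 } ⇒ simplest 10847/4096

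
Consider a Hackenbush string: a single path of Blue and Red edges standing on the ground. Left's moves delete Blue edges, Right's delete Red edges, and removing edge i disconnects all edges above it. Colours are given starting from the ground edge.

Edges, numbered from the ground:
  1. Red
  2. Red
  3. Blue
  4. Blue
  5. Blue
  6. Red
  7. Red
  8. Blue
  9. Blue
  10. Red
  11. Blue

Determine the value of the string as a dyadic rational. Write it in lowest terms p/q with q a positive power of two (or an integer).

Build val(s[:k]) for k = 1..11, string s = Red Red Blue Blue Blue Red Red Blue Blue Red Blue.
val_1 [R]  L=[—]  R=[0]  gives -1
val_2 [RR]  L=[—]  R=[-1 0]  gives -2
val_3 [RRB]  L=[-2]  R=[-1 0]  gives -3/2
val_4 [RRBB]  L=[-2 -3/2]  R=[-1 0]  gives -5/4
val_5 [RRBBB]  L=[-2 -3/2 -5/4]  R=[-1 0]  gives -9/8
val_6 [RRBBBR]  L=[-2 -3/2 -5/4]  R=[-9/8 -1 0]  gives -19/16
val_7 [RRBBBRR]  L=[-2 -3/2 -5/4]  R=[-19/16 -9/8 -1 0]  gives -39/32
val_8 [RRBBBRRB]  L=[-2 -3/2 -5/4 -39/32]  R=[-19/16 -9/8 -1 0]  gives -77/64
val_9 [RRBBBRRBB]  L=[-2 -3/2 -5/4 -39/32 -77/64]  R=[-19/16 -9/8 -1 0]  gives -153/128
val_10 [RRBBBRRBBR]  L=[-2 -3/2 -5/4 -39/32 -77/64]  R=[-153/128 -19/16 -9/8 -1 0]  gives -307/256
val_11 [RRBBBRRBBRB]  L=[-2 -3/2 -5/4 -39/32 -77/64 -307/256]  R=[-153/128 -19/16 -9/8 -1 0]  gives -613/512

-613/512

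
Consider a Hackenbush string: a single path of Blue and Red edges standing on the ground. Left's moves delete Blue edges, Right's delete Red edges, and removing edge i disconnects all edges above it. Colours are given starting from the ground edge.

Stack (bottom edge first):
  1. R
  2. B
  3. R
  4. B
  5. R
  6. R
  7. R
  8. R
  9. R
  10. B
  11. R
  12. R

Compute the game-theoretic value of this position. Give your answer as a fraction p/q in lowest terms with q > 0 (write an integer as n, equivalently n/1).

-1527/2048

Recurse on prefixes of the 12-edge string R B R B R R R R R B R R:
value_1 [R]  L=[none]  R=[0]  — -1
value_2 [RB]  L=[-1]  R=[0]  — -1/2
value_3 [RBR]  L=[-1]  R=[-1/2, 0]  — -3/4
value_4 [RBRB]  L=[-1, -3/4]  R=[-1/2, 0]  — -5/8
value_5 [RBRBR]  L=[-1, -3/4]  R=[-5/8, -1/2, 0]  — -11/16
value_6 [RBRBRR]  L=[-1, -3/4]  R=[-11/16, -5/8, -1/2, 0]  — -23/32
value_7 [RBRBRRR]  L=[-1, -3/4]  R=[-23/32, -11/16, -5/8, -1/2, 0]  — -47/64
value_8 [RBRBRRRR]  L=[-1, -3/4]  R=[-47/64, -23/32, -11/16, -5/8, -1/2, 0]  — -95/128
value_9 [RBRBRRRRR]  L=[-1, -3/4]  R=[-95/128, -47/64, -23/32, -11/16, -5/8, -1/2, 0]  — -191/256
value_10 [RBRBRRRRRB]  L=[-1, -3/4, -191/256]  R=[-95/128, -47/64, -23/32, -11/16, -5/8, -1/2, 0]  — -381/512
value_11 [RBRBRRRRRBR]  L=[-1, -3/4, -191/256]  R=[-381/512, -95/128, -47/64, -23/32, -11/16, -5/8, -1/2, 0]  — -763/1024
value_12 [RBRBRRRRRBRR]  L=[-1, -3/4, -191/256]  R=[-763/1024, -381/512, -95/128, -47/64, -23/32, -11/16, -5/8, -1/2, 0]  — -1527/2048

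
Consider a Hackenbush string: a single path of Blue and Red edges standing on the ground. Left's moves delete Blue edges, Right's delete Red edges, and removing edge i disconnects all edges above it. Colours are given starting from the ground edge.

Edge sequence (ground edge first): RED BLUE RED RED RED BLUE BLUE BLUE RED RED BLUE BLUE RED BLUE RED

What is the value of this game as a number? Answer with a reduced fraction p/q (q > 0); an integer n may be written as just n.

-14539/16384

1 of 15 · R · max L −∞ · min R 0 -> -1
2 of 15 · RB · max L -1 · min R 0 -> -1/2
3 of 15 · RBR · max L -1 · min R -1/2 -> -3/4
4 of 15 · RBRR · max L -1 · min R -3/4 -> -7/8
5 of 15 · RBRRR · max L -1 · min R -7/8 -> -15/16
6 of 15 · RBRRRB · max L -15/16 · min R -7/8 -> -29/32
7 of 15 · RBRRRBB · max L -29/32 · min R -7/8 -> -57/64
8 of 15 · RBRRRBBB · max L -57/64 · min R -7/8 -> -113/128
9 of 15 · RBRRRBBBR · max L -57/64 · min R -113/128 -> -227/256
10 of 15 · RBRRRBBBRR · max L -57/64 · min R -227/256 -> -455/512
11 of 15 · RBRRRBBBRRB · max L -455/512 · min R -227/256 -> -909/1024
12 of 15 · RBRRRBBBRRBB · max L -909/1024 · min R -227/256 -> -1817/2048
13 of 15 · RBRRRBBBRRBBR · max L -909/1024 · min R -1817/2048 -> -3635/4096
14 of 15 · RBRRRBBBRRBBRB · max L -3635/4096 · min R -1817/2048 -> -7269/8192
15 of 15 · RBRRRBBBRRBBRBR · max L -3635/4096 · min R -7269/8192 -> -14539/16384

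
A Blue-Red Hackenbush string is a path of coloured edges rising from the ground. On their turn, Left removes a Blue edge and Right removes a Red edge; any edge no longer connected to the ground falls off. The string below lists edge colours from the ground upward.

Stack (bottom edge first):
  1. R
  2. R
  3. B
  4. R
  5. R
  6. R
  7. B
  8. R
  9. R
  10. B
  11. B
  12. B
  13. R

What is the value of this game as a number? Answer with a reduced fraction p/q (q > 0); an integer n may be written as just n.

-3939/2048

step 1: add R to get R; options L={ · } R={ 0 } — -1
step 2: add R to get RR; options L={ · } R={ -1; 0 } — -2
step 3: add B to get RRB; options L={ -2 } R={ -1; 0 } — -3/2
step 4: add R to get RRBR; options L={ -2 } R={ -3/2; -1; 0 } — -7/4
step 5: add R to get RRBRR; options L={ -2 } R={ -7/4; -3/2; -1; 0 } — -15/8
step 6: add R to get RRBRRR; options L={ -2 } R={ -15/8; -7/4; -3/2; -1; 0 } — -31/16
step 7: add B to get RRBRRRB; options L={ -2; -31/16 } R={ -15/8; -7/4; -3/2; -1; 0 } — -61/32
step 8: add R to get RRBRRRBR; options L={ -2; -31/16 } R={ -61/32; -15/8; -7/4; -3/2; -1; 0 } — -123/64
step 9: add R to get RRBRRRBRR; options L={ -2; -31/16 } R={ -123/64; -61/32; -15/8; -7/4; -3/2; -1; 0 } — -247/128
step 10: add B to get RRBRRRBRRB; options L={ -2; -31/16; -247/128 } R={ -123/64; -61/32; -15/8; -7/4; -3/2; -1; 0 } — -493/256
step 11: add B to get RRBRRRBRRBB; options L={ -2; -31/16; -247/128; -493/256 } R={ -123/64; -61/32; -15/8; -7/4; -3/2; -1; 0 } — -985/512
step 12: add B to get RRBRRRBRRBBB; options L={ -2; -31/16; -247/128; -493/256; -985/512 } R={ -123/64; -61/32; -15/8; -7/4; -3/2; -1; 0 } — -1969/1024
step 13: add R to get RRBRRRBRRBBBR; options L={ -2; -31/16; -247/128; -493/256; -985/512 } R={ -1969/1024; -123/64; -61/32; -15/8; -7/4; -3/2; -1; 0 } — -3939/2048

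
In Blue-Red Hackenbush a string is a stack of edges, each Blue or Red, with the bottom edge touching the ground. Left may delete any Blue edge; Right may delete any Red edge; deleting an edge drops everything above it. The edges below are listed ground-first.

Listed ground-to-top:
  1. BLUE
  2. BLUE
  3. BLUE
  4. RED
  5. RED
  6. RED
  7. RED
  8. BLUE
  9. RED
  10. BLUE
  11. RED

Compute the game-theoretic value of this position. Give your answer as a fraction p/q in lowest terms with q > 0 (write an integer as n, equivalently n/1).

1 of 11 · B · max L 0 · min R +∞ — 1
2 of 11 · BB · max L 1 · min R +∞ — 2
3 of 11 · BBB · max L 2 · min R +∞ — 3
4 of 11 · BBBR · max L 2 · min R 3 — 5/2
5 of 11 · BBBRR · max L 2 · min R 5/2 — 9/4
6 of 11 · BBBRRR · max L 2 · min R 9/4 — 17/8
7 of 11 · BBBRRRR · max L 2 · min R 17/8 — 33/16
8 of 11 · BBBRRRRB · max L 33/16 · min R 17/8 — 67/32
9 of 11 · BBBRRRRBR · max L 33/16 · min R 67/32 — 133/64
10 of 11 · BBBRRRRBRB · max L 133/64 · min R 67/32 — 267/128
11 of 11 · BBBRRRRBRBR · max L 133/64 · min R 267/128 — 533/256

533/256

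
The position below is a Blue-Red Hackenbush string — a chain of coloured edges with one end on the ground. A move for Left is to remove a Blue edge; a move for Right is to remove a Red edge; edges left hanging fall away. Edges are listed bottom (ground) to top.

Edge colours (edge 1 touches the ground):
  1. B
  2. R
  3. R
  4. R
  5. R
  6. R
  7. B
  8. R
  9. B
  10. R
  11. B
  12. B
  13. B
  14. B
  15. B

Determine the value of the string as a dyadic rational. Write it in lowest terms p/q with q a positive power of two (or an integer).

703/16384

Build val(s[:k]) for k = 1..15, string s = B R R R R R B R B R B B B B B.
step 1: add B to get B; options L={ 0 } R={ · } => 1
step 2: add R to get BR; options L={ 0 } R={ 1 } => 1/2
step 3: add R to get BRR; options L={ 0 } R={ 1/2 1 } => 1/4
step 4: add R to get BRRR; options L={ 0 } R={ 1/4 1/2 1 } => 1/8
step 5: add R to get BRRRR; options L={ 0 } R={ 1/8 1/4 1/2 1 } => 1/16
step 6: add R to get BRRRRR; options L={ 0 } R={ 1/16 1/8 1/4 1/2 1 } => 1/32
step 7: add B to get BRRRRRB; options L={ 0 1/32 } R={ 1/16 1/8 1/4 1/2 1 } => 3/64
step 8: add R to get BRRRRRBR; options L={ 0 1/32 } R={ 3/64 1/16 1/8 1/4 1/2 1 } => 5/128
step 9: add B to get BRRRRRBRB; options L={ 0 1/32 5/128 } R={ 3/64 1/16 1/8 1/4 1/2 1 } => 11/256
step 10: add R to get BRRRRRBRBR; options L={ 0 1/32 5/128 } R={ 11/256 3/64 1/16 1/8 1/4 1/2 1 } => 21/512
step 11: add B to get BRRRRRBRBRB; options L={ 0 1/32 5/128 21/512 } R={ 11/256 3/64 1/16 1/8 1/4 1/2 1 } => 43/1024
step 12: add B to get BRRRRRBRBRBB; options L={ 0 1/32 5/128 21/512 43/1024 } R={ 11/256 3/64 1/16 1/8 1/4 1/2 1 } => 87/2048
step 13: add B to get BRRRRRBRBRBBB; options L={ 0 1/32 5/128 21/512 43/1024 87/2048 } R={ 11/256 3/64 1/16 1/8 1/4 1/2 1 } => 175/4096
step 14: add B to get BRRRRRBRBRBBBB; options L={ 0 1/32 5/128 21/512 43/1024 87/2048 175/4096 } R={ 11/256 3/64 1/16 1/8 1/4 1/2 1 } => 351/8192
step 15: add B to get BRRRRRBRBRBBBBB; options L={ 0 1/32 5/128 21/512 43/1024 87/2048 175/4096 351/8192 } R={ 11/256 3/64 1/16 1/8 1/4 1/2 1 } => 703/16384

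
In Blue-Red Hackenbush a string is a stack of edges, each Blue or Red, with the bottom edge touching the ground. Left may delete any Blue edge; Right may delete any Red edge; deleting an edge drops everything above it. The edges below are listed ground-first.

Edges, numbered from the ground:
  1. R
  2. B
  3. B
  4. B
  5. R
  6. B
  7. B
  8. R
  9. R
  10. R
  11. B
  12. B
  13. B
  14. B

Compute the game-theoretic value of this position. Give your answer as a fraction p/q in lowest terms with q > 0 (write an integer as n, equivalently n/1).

-1249/8192

value(R) = { ∅ | 0 } ⇒ -1
value(RB) = { -1 | 0 } ⇒ -1/2
value(RBB) = { -1 -1/2 | 0 } ⇒ -1/4
value(RBBB) = { -1 -1/2 -1/4 | 0 } ⇒ -1/8
value(RBBBR) = { -1 -1/2 -1/4 | -1/8 0 } ⇒ -3/16
value(RBBBRB) = { -1 -1/2 -1/4 -3/16 | -1/8 0 } ⇒ -5/32
value(RBBBRBB) = { -1 -1/2 -1/4 -3/16 -5/32 | -1/8 0 } ⇒ -9/64
value(RBBBRBBR) = { -1 -1/2 -1/4 -3/16 -5/32 | -9/64 -1/8 0 } ⇒ -19/128
value(RBBBRBBRR) = { -1 -1/2 -1/4 -3/16 -5/32 | -19/128 -9/64 -1/8 0 } ⇒ -39/256
value(RBBBRBBRRR) = { -1 -1/2 -1/4 -3/16 -5/32 | -39/256 -19/128 -9/64 -1/8 0 } ⇒ -79/512
value(RBBBRBBRRRB) = { -1 -1/2 -1/4 -3/16 -5/32 -79/512 | -39/256 -19/128 -9/64 -1/8 0 } ⇒ -157/1024
value(RBBBRBBRRRBB) = { -1 -1/2 -1/4 -3/16 -5/32 -79/512 -157/1024 | -39/256 -19/128 -9/64 -1/8 0 } ⇒ -313/2048
value(RBBBRBBRRRBBB) = { -1 -1/2 -1/4 -3/16 -5/32 -79/512 -157/1024 -313/2048 | -39/256 -19/128 -9/64 -1/8 0 } ⇒ -625/4096
value(RBBBRBBRRRBBBB) = { -1 -1/2 -1/4 -3/16 -5/32 -79/512 -157/1024 -313/2048 -625/4096 | -39/256 -19/128 -9/64 -1/8 0 } ⇒ -1249/8192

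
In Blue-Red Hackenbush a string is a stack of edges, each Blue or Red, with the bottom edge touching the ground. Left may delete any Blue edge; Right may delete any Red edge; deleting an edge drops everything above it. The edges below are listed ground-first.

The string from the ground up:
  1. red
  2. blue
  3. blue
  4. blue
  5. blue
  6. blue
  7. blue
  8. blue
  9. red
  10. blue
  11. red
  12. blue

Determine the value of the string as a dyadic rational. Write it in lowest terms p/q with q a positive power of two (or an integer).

Recurse on prefixes of the 12-edge string red blue blue blue blue blue blue blue red blue red blue:
value(r) = { — | 0 } => -1
value(rb) = { -1 | 0 } => -1/2
value(rbb) = { -1,-1/2 | 0 } => -1/4
value(rbbb) = { -1,-1/2,-1/4 | 0 } => -1/8
value(rbbbb) = { -1,-1/2,-1/4,-1/8 | 0 } => -1/16
value(rbbbbb) = { -1,-1/2,-1/4,-1/8,-1/16 | 0 } => -1/32
value(rbbbbbb) = { -1,-1/2,-1/4,-1/8,-1/16,-1/32 | 0 } => -1/64
value(rbbbbbbb) = { -1,-1/2,-1/4,-1/8,-1/16,-1/32,-1/64 | 0 } => -1/128
value(rbbbbbbbr) = { -1,-1/2,-1/4,-1/8,-1/16,-1/32,-1/64 | -1/128,0 } => -3/256
value(rbbbbbbbrb) = { -1,-1/2,-1/4,-1/8,-1/16,-1/32,-1/64,-3/256 | -1/128,0 } => -5/512
value(rbbbbbbbrbr) = { -1,-1/2,-1/4,-1/8,-1/16,-1/32,-1/64,-3/256 | -5/512,-1/128,0 } => -11/1024
value(rbbbbbbbrbrb) = { -1,-1/2,-1/4,-1/8,-1/16,-1/32,-1/64,-3/256,-11/1024 | -5/512,-1/128,0 } => -21/2048

-21/2048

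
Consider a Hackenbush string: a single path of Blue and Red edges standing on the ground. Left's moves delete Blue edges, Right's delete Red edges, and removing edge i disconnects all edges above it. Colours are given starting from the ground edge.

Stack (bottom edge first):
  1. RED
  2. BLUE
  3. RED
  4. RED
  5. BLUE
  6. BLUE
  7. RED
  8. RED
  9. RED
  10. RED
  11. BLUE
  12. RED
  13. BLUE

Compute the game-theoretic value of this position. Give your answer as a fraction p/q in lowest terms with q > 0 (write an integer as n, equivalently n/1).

-3317/4096

R: Left {  }, Right { 0 } -> simplest -1
RB: Left { -1 }, Right { 0 } -> simplest -1/2
RBR: Left { -1 }, Right { -1/2,0 } -> simplest -3/4
RBRR: Left { -1 }, Right { -3/4,-1/2,0 } -> simplest -7/8
RBRRB: Left { -1,-7/8 }, Right { -3/4,-1/2,0 } -> simplest -13/16
RBRRBB: Left { -1,-7/8,-13/16 }, Right { -3/4,-1/2,0 } -> simplest -25/32
RBRRBBR: Left { -1,-7/8,-13/16 }, Right { -25/32,-3/4,-1/2,0 } -> simplest -51/64
RBRRBBRR: Left { -1,-7/8,-13/16 }, Right { -51/64,-25/32,-3/4,-1/2,0 } -> simplest -103/128
RBRRBBRRR: Left { -1,-7/8,-13/16 }, Right { -103/128,-51/64,-25/32,-3/4,-1/2,0 } -> simplest -207/256
RBRRBBRRRR: Left { -1,-7/8,-13/16 }, Right { -207/256,-103/128,-51/64,-25/32,-3/4,-1/2,0 } -> simplest -415/512
RBRRBBRRRRB: Left { -1,-7/8,-13/16,-415/512 }, Right { -207/256,-103/128,-51/64,-25/32,-3/4,-1/2,0 } -> simplest -829/1024
RBRRBBRRRRBR: Left { -1,-7/8,-13/16,-415/512 }, Right { -829/1024,-207/256,-103/128,-51/64,-25/32,-3/4,-1/2,0 } -> simplest -1659/2048
RBRRBBRRRRBRB: Left { -1,-7/8,-13/16,-415/512,-1659/2048 }, Right { -829/1024,-207/256,-103/128,-51/64,-25/32,-3/4,-1/2,0 } -> simplest -3317/4096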